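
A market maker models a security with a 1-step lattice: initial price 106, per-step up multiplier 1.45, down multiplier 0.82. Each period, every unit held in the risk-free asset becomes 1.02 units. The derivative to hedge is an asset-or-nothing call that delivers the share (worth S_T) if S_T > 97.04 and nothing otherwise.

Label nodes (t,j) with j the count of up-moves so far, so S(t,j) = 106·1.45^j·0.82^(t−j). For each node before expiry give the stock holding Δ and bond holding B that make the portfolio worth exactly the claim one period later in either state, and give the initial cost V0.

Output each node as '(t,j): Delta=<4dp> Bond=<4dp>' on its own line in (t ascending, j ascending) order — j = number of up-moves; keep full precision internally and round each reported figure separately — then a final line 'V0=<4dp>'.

(0,0): Delta=2.3016 Bond=-196.1313
V0=47.8369

The replicating-portfolio and risk-neutral prices coincide; use p* = (1.02−0.82)/(1.45−0.82) = 0.3175 for the latter.
Terminal values V(1,·): V(1,0)=0.0000, V(1,1)=153.7000
Node (0,0) S=106.0000: V=(p*·153.7000+(1−p*)·0.0000)/1.02=47.8369; Δ=(153.7000−0.0000)/(153.7000−86.9200)=2.3016; B=V−Δ·S=-196.1313
Self-financing check: at every node Δ·S+B equals the discounted successor values.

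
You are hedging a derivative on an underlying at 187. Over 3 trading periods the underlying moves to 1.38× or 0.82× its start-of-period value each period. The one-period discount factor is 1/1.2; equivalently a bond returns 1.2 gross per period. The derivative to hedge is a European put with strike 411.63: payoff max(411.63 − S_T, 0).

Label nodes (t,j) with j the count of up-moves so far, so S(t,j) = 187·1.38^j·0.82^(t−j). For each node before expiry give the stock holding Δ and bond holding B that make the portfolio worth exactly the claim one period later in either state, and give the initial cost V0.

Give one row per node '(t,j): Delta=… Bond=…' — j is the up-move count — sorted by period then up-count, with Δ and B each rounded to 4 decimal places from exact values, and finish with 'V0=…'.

(0,0): Delta=-0.7563 Bond=207.0673
(1,0): Delta=-1.0000 Bond=285.8542
(1,1): Delta=-0.6877 Bond=230.7775
(2,0): Delta=-1.0000 Bond=343.0250
(2,1): Delta=-1.0000 Bond=343.0250
(2,2): Delta=-0.5998 Bond=245.6262
V0=65.6446

Under the risk-neutral measure, an up-move has probability p* = (R−d)/(u−d) = 0.6786 and values discount at R = 1.2.
At expiry t=3: V(3,0)=308.5242, V(3,1)=238.1105, V(3,2)=119.6093, V(3,3)=0.0000
Node (2,0) S=125.7388: V=(p*·238.1105+(1−p*)·308.5242)/1.2=217.2862; Δ=(238.1105−308.5242)/(173.5195−103.1058)=-1.0000; B=V−Δ·S=343.0250
Node (2,1) S=211.6092: V=(p*·119.6093+(1−p*)·238.1105)/1.2=131.4158; Δ=(119.6093−238.1105)/(292.0207−173.5195)=-1.0000; B=V−Δ·S=343.0250
Node (2,2) S=356.1228: V=(p*·0.0000+(1−p*)·119.6093)/1.2=32.0382; Δ=(0.0000−119.6093)/(491.4495−292.0207)=-0.5998; B=V−Δ·S=245.6262
Node (1,0) S=153.3400: V=(p*·131.4158+(1−p*)·217.2862)/1.2=132.5142; Δ=(131.4158−217.2862)/(211.6092−125.7388)=-1.0000; B=V−Δ·S=285.8542
Node (1,1) S=258.0600: V=(p*·32.0382+(1−p*)·131.4158)/1.2=53.3175; Δ=(32.0382−131.4158)/(356.1228−211.6092)=-0.6877; B=V−Δ·S=230.7775
Node (0,0) S=187.0000: V=(p*·53.3175+(1−p*)·132.5142)/1.2=65.6446; Δ=(53.3175−132.5142)/(258.0600−153.3400)=-0.7563; B=V−Δ·S=207.0673
The time-0 hedge costs 65.6446, which is the no-arbitrage price.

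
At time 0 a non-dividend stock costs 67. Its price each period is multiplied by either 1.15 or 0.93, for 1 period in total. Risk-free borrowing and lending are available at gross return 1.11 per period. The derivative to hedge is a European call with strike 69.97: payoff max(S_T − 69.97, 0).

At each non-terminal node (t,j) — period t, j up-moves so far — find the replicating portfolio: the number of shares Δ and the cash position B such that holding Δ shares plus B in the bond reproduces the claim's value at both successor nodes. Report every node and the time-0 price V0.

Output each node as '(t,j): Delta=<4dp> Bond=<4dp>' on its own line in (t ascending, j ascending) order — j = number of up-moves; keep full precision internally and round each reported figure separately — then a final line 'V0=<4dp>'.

(0,0): Delta=0.4803 Bond=-26.9631
V0=5.2187

Since d<R<u, set p* = (R−d)/(u−d) = 0.8182; price each node as the discounted p*-expectation of its children.
Payoff layer (t=1): V(1,0)=0.0000, V(1,1)=7.0800
  t=0,j=0: stock 67.0000 → up 77.0500 (V=7.0800), down 62.3100 (V=0.0000). Price 5.2187; hedge Δ=0.4803, bond B=-26.9631.
The time-0 hedge costs 5.2187, which is the no-arbitrage price.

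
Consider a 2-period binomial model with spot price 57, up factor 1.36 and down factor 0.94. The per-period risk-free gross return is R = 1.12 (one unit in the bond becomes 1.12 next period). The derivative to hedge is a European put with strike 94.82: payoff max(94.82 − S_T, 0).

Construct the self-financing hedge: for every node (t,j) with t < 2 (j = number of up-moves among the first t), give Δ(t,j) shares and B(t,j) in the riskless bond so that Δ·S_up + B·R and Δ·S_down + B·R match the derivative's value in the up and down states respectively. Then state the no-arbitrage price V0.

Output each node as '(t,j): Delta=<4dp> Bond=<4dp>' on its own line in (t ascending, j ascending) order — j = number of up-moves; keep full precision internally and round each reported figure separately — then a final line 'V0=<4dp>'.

No-arbitrage ⇒ martingale measure with p* = (R−d)/(u−d) = 0.4286.
Terminal payoffs: V(2,0)=44.4548, V(2,1)=21.9512, V(2,2)=0.0000
Node (1,0) S=53.5800: V=(p*·21.9512+(1−p*)·44.4548)/1.12=31.0807; Δ=(21.9512−44.4548)/(72.8688−50.3652)=-1.0000; B=V−Δ·S=84.6607
Node (1,1) S=77.5200: V=(p*·0.0000+(1−p*)·21.9512)/1.12=11.1996; Δ=(0.0000−21.9512)/(105.4272−72.8688)=-0.6742; B=V−Δ·S=63.4644
Node (0,0) S=57.0000: V=(p*·11.1996+(1−p*)·31.0807)/1.12=20.1431; Δ=(11.1996−31.0807)/(77.5200−53.5800)=-0.8305; B=V−Δ·S=67.4791
Each (Δ,B) replicates both successor values, so the strategy is self-financing and V0 is arbitrage-free.

(0,0): Delta=-0.8305 Bond=67.4791
(1,0): Delta=-1.0000 Bond=84.6607
(1,1): Delta=-0.6742 Bond=63.4644
V0=20.1431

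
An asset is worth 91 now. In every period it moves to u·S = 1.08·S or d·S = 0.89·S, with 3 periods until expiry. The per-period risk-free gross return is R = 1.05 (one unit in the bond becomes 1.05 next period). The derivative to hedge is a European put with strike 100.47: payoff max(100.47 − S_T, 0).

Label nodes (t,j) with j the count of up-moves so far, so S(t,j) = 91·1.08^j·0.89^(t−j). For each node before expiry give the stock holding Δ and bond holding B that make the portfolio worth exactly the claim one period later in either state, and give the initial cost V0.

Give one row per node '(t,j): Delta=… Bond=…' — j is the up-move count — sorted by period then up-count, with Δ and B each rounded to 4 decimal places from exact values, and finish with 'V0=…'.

(0,0): Delta=-0.4731 Bond=46.1472
(1,0): Delta=-1.0000 Bond=91.1293
(1,1): Delta=-0.3917 Bond=40.4531
(2,0): Delta=-1.0000 Bond=95.6857
(2,1): Delta=-1.0000 Bond=95.6857
(2,2): Delta=-0.2977 Bond=32.4989
V0=3.0963

Risk-neutral probability p* = (R−d)/(u−d) = (1.05−0.89)/(1.08−0.89) = 0.8421.
Terminal payoffs: V(3,0)=36.3178, V(3,1)=22.6224, V(3,2)=6.0033, V(3,3)=0.0000
Node (2,0) S=72.0811: V=(p*·22.6224+(1−p*)·36.3178)/1.05=23.6046; Δ=(22.6224−36.3178)/(77.8476−64.1522)=-1.0000; B=V−Δ·S=95.6857
Node (2,1) S=87.4692: V=(p*·6.0033+(1−p*)·22.6224)/1.05=8.2165; Δ=(6.0033−22.6224)/(94.4667−77.8476)=-1.0000; B=V−Δ·S=95.6857
Node (2,2) S=106.1424: V=(p*·0.0000+(1−p*)·6.0033)/1.05=0.9027; Δ=(0.0000−6.0033)/(114.6338−94.4667)=-0.2977; B=V−Δ·S=32.4989
Node (1,0) S=80.9900: V=(p*·8.2165+(1−p*)·23.6046)/1.05=10.1393; Δ=(8.2165−23.6046)/(87.4692−72.0811)=-1.0000; B=V−Δ·S=91.1293
Node (1,1) S=98.2800: V=(p*·0.9027+(1−p*)·8.2165)/1.05=1.9596; Δ=(0.9027−8.2165)/(106.1424−87.4692)=-0.3917; B=V−Δ·S=40.4531
Node (0,0) S=91.0000: V=(p*·1.9596+(1−p*)·10.1393)/1.05=3.0963; Δ=(1.9596−10.1393)/(98.2800−80.9900)=-0.4731; B=V−Δ·S=46.1472
Root portfolio cost Δ·91+B reproduces V0=3.0963.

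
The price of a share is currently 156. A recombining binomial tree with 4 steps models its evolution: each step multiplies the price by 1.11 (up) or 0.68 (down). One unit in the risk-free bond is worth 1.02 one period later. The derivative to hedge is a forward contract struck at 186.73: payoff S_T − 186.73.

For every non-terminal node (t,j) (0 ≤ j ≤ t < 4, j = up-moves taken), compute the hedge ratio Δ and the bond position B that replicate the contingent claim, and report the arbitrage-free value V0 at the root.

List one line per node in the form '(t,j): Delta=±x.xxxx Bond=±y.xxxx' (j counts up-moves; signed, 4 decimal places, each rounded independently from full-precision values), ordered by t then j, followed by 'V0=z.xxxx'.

(0,0): Delta=1.0000 Bond=-172.5097
(1,0): Delta=1.0000 Bond=-175.9598
(1,1): Delta=1.0000 Bond=-175.9598
(2,0): Delta=1.0000 Bond=-179.4790
(2,1): Delta=1.0000 Bond=-179.4790
(2,2): Delta=1.0000 Bond=-179.4790
(3,0): Delta=1.0000 Bond=-183.0686
(3,1): Delta=1.0000 Bond=-183.0686
(3,2): Delta=1.0000 Bond=-183.0686
(3,3): Delta=1.0000 Bond=-183.0686
V0=-16.5097

Risk-neutral probability p* = (R−d)/(u−d) = (1.02−0.68)/(1.11−0.68) = 0.7907.
Payoff layer (t=4): V(4,0)=-153.3751, V(4,1)=-132.2830, V(4,2)=-97.8532, V(4,3)=-41.6517, V(4,4)=50.0890
Node (3,0) S=49.0514: V=(p*·-132.2830+(1−p*)·-153.3751)/1.02=-134.0172; Δ=(-132.2830−-153.3751)/(54.4470−33.3549)=1.0000; B=V−Δ·S=-183.0686
Node (3,1) S=80.0692: V=(p*·-97.8532+(1−p*)·-132.2830)/1.02=-102.9994; Δ=(-97.8532−-132.2830)/(88.8768−54.4470)=1.0000; B=V−Δ·S=-183.0686
Node (3,2) S=130.7012: V=(p*·-41.6517+(1−p*)·-97.8532)/1.02=-52.3675; Δ=(-41.6517−-97.8532)/(145.0783−88.8768)=1.0000; B=V−Δ·S=-183.0686
Node (3,3) S=213.3504: V=(p*·50.0890+(1−p*)·-41.6517)/1.02=30.2818; Δ=(50.0890−-41.6517)/(236.8190−145.0783)=1.0000; B=V−Δ·S=-183.0686
Node (2,0) S=72.1344: V=(p*·-102.9994+(1−p*)·-134.0172)/1.02=-107.3446; Δ=(-102.9994−-134.0172)/(80.0692−49.0514)=1.0000; B=V−Δ·S=-179.4790
Node (2,1) S=117.7488: V=(p*·-52.3675+(1−p*)·-102.9994)/1.02=-61.7302; Δ=(-52.3675−-102.9994)/(130.7012−80.0692)=1.0000; B=V−Δ·S=-179.4790
Node (2,2) S=192.2076: V=(p*·30.2818+(1−p*)·-52.3675)/1.02=12.7286; Δ=(30.2818−-52.3675)/(213.3504−130.7012)=1.0000; B=V−Δ·S=-179.4790
Node (1,0) S=106.0800: V=(p*·-61.7302+(1−p*)·-107.3446)/1.02=-69.8798; Δ=(-61.7302−-107.3446)/(117.7488−72.1344)=1.0000; B=V−Δ·S=-175.9598
Node (1,1) S=173.1600: V=(p*·12.7286+(1−p*)·-61.7302)/1.02=-2.7998; Δ=(12.7286−-61.7302)/(192.2076−117.7488)=1.0000; B=V−Δ·S=-175.9598
Node (0,0) S=156.0000: V=(p*·-2.7998+(1−p*)·-69.8798)/1.02=-16.5097; Δ=(-2.7998−-69.8798)/(173.1600−106.0800)=1.0000; B=V−Δ·S=-172.5097
Check: Δ(0,0)·S0 + B(0,0) = -16.5097 = V0.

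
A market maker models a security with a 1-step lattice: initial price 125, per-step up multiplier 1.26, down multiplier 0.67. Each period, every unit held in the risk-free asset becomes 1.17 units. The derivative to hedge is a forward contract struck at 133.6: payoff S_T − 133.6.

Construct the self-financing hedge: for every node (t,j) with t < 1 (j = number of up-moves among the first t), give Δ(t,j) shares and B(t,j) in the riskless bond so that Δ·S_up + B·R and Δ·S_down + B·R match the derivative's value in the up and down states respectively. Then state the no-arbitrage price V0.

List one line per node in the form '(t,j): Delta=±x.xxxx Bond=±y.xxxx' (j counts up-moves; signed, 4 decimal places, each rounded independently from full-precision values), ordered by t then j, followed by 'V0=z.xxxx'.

(0,0): Delta=1.0000 Bond=-114.1880
V0=10.8120

Risk-neutral probability p* = (R−d)/(u−d) = (1.17−0.67)/(1.26−0.67) = 0.8475.
At expiry t=1: V(1,0)=-49.8500, V(1,1)=23.9000
(0,0): S=125.0000. Δ = (V_up−V_dn)/(S_up−S_dn) = (23.9000−-49.8500)/(157.5000−83.7500) = 1.0000. V = [p*·23.9000 + (1−p*)·-49.8500]/1.17 = 10.8120. B = V − Δ·S = -114.1880.
Self-financing check: at every node Δ·S+B equals the discounted successor values.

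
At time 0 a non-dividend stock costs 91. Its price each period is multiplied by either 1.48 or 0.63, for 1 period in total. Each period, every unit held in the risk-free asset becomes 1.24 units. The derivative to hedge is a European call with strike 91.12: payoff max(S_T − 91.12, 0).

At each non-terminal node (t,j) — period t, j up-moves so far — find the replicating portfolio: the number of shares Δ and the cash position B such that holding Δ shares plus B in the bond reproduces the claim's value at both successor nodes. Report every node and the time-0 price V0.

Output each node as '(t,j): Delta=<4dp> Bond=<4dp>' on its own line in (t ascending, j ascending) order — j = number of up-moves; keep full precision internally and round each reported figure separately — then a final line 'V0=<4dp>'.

No-arbitrage ⇒ martingale measure with p* = (R−d)/(u−d) = 0.7176.
Terminal values V(1,·): V(1,0)=0.0000, V(1,1)=43.5600
(0,0): S=91.0000. Δ = (V_up−V_dn)/(S_up−S_dn) = (43.5600−0.0000)/(134.6800−57.3300) = 0.5632. V = [p*·43.5600 + (1−p*)·0.0000]/1.24 = 25.2102. B = V − Δ·S = -26.0368.
Self-financing check: at every node Δ·S+B equals the discounted successor values.

(0,0): Delta=0.5632 Bond=-26.0368
V0=25.2102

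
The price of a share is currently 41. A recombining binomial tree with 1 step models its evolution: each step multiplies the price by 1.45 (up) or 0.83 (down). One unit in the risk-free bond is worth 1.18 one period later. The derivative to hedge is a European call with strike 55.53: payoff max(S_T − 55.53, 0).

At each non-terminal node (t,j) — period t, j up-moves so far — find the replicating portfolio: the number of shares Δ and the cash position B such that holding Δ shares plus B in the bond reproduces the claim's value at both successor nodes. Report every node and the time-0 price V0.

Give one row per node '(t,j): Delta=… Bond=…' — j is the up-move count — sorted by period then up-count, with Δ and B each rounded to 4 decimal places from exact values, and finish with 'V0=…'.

(0,0): Delta=0.1542 Bond=-4.4472
V0=1.8753

Since d<R<u, set p* = (R−d)/(u−d) = 0.5645; price each node as the discounted p*-expectation of its children.
Payoff layer (t=1): V(1,0)=0.0000, V(1,1)=3.9200
  t=0,j=0: stock 41.0000 → up 59.4500 (V=3.9200), down 34.0300 (V=0.0000). Price 1.8753; hedge Δ=0.1542, bond B=-4.4472.
Root portfolio cost Δ·41+B reproduces V0=1.8753.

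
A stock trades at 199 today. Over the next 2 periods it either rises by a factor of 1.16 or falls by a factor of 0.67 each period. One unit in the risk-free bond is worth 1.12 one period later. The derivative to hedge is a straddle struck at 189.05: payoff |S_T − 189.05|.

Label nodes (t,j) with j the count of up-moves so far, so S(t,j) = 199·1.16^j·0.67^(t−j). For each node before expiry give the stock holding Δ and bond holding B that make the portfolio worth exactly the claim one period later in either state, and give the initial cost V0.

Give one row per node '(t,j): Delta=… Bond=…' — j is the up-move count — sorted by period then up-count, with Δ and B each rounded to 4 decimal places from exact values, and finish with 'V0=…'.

(0,0): Delta=0.3240 Bond=-6.9058
(1,0): Delta=-1.0000 Bond=168.7946
(1,1): Delta=0.3920 Bond=-23.4260
V0=57.5705

The replicating-portfolio and risk-neutral prices coincide; use p* = (1.12−0.67)/(1.16−0.67) = 0.9184 for the latter.
Terminal values V(2,·): V(2,0)=99.7189, V(2,1)=34.3872, V(2,2)=78.7244
(1,0): S=133.3300. Δ = (V_up−V_dn)/(S_up−S_dn) = (34.3872−99.7189)/(154.6628−89.3311) = -1.0000. V = [p*·34.3872 + (1−p*)·99.7189]/1.12 = 35.4646. B = V − Δ·S = 168.7946.
(1,1): S=230.8400. Δ = (V_up−V_dn)/(S_up−S_dn) = (78.7244−34.3872)/(267.7744−154.6628) = 0.3920. V = [p*·78.7244 + (1−p*)·34.3872]/1.12 = 67.0581. B = V − Δ·S = -23.4260.
(0,0): S=199.0000. Δ = (V_up−V_dn)/(S_up−S_dn) = (67.0581−35.4646)/(230.8400−133.3300) = 0.3240. V = [p*·67.0581 + (1−p*)·35.4646]/1.12 = 57.5705. B = V − Δ·S = -6.9058.
Each (Δ,B) replicates both successor values, so the strategy is self-financing and V0 is arbitrage-free.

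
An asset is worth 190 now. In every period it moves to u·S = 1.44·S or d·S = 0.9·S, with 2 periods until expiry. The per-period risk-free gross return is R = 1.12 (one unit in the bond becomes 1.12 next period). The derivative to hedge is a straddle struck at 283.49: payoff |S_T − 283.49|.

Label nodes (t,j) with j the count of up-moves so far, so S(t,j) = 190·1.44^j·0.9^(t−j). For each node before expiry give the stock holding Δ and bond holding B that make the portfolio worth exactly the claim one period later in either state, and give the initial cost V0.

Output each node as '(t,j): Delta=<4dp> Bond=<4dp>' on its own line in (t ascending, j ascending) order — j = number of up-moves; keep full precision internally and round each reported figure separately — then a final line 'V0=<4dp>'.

(0,0): Delta=-0.2165 Bond=106.3747
(1,0): Delta=-1.0000 Bond=253.1161
(1,1): Delta=0.4957 Bond=-75.7351
V0=65.2374

Risk-neutral probability p* = (R−d)/(u−d) = (1.12−0.9)/(1.44−0.9) = 0.4074.
At expiry t=2: V(2,0)=129.5900, V(2,1)=37.2500, V(2,2)=110.4940
  t=1,j=0: stock 171.0000 → up 246.2400 (V=37.2500), down 153.9000 (V=129.5900). Price 82.1161; hedge Δ=-1.0000, bond B=253.1161.
  t=1,j=1: stock 273.6000 → up 393.9840 (V=110.4940), down 246.2400 (V=37.2500). Price 59.9019; hedge Δ=0.4957, bond B=-75.7351.
  t=0,j=0: stock 190.0000 → up 273.6000 (V=59.9019), down 171.0000 (V=82.1161). Price 65.2374; hedge Δ=-0.2165, bond B=106.3747.
Each (Δ,B) replicates both successor values, so the strategy is self-financing and V0 is arbitrage-free.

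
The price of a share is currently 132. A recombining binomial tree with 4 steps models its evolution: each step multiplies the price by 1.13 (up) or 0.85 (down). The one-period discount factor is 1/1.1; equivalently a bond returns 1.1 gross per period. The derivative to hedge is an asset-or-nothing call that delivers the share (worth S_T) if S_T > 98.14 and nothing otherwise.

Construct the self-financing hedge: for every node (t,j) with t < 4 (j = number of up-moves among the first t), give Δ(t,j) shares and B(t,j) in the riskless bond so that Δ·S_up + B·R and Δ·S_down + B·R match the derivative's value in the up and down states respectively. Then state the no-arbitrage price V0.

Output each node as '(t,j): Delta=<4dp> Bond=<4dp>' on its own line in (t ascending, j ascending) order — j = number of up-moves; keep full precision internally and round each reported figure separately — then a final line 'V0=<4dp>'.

(0,0): Delta=1.0567 Bond=-7.7641
(1,0): Delta=1.4542 Bond=-53.1406
(1,1): Delta=1.0208 Bond=-3.1884
(2,0): Delta=3.7016 Bond=-272.7886
(2,1): Delta=1.2513 Bond=-32.7346
(2,2): Delta=1.0000 Bond=0.0000
(3,0): Delta=0.0000 Bond=0.0000
(3,1): Delta=4.0357 Bond=-336.0755
(3,2): Delta=1.0000 Bond=0.0000
(3,3): Delta=1.0000 Bond=0.0000
V0=131.7190

Since d<R<u, set p* = (R−d)/(u−d) = 0.8929; price each node as the discounted p*-expectation of its children.
Terminal payoffs: V(4,0)=0.0000, V(4,1)=0.0000, V(4,2)=121.7780, V(4,3)=161.8930, V(4,4)=215.2225
Node (3,0) S=81.0645: V=(p*·0.0000+(1−p*)·0.0000)/1.1=0.0000; Δ=(0.0000−0.0000)/(91.6029−68.9048)=0.0000; B=V−Δ·S=0.0000
Node (3,1) S=107.7681: V=(p*·121.7780+(1−p*)·0.0000)/1.1=98.8457; Δ=(121.7780−0.0000)/(121.7780−91.6029)=4.0357; B=V−Δ·S=-336.0755
Node (3,2) S=143.2682: V=(p*·161.8930+(1−p*)·121.7780)/1.1=143.2682; Δ=(161.8930−121.7780)/(161.8930−121.7780)=1.0000; B=V−Δ·S=0.0000
Node (3,3) S=190.4624: V=(p*·215.2225+(1−p*)·161.8930)/1.1=190.4624; Δ=(215.2225−161.8930)/(215.2225−161.8930)=1.0000; B=V−Δ·S=0.0000
Node (2,0) S=95.3700: V=(p*·98.8457+(1−p*)·0.0000)/1.1=80.2319; Δ=(98.8457−0.0000)/(107.7681−81.0645)=3.7016; B=V−Δ·S=-272.7886
Node (2,1) S=126.7860: V=(p*·143.2682+(1−p*)·98.8457)/1.1=125.9169; Δ=(143.2682−98.8457)/(143.2682−107.7681)=1.2513; B=V−Δ·S=-32.7346
Node (2,2) S=168.5508: V=(p*·190.4624+(1−p*)·143.2682)/1.1=168.5508; Δ=(190.4624−143.2682)/(190.4624−143.2682)=1.0000; B=V−Δ·S=0.0000
Node (1,0) S=112.2000: V=(p*·125.9169+(1−p*)·80.2319)/1.1=110.0201; Δ=(125.9169−80.2319)/(126.7860−95.3700)=1.4542; B=V−Δ·S=-53.1406
Node (1,1) S=149.1600: V=(p*·168.5508+(1−p*)·125.9169)/1.1=149.0754; Δ=(168.5508−125.9169)/(168.5508−126.7860)=1.0208; B=V−Δ·S=-3.1884
Node (0,0) S=132.0000: V=(p*·149.0754+(1−p*)·110.0201)/1.1=131.7190; Δ=(149.0754−110.0201)/(149.1600−112.2000)=1.0567; B=V−Δ·S=-7.7641
Check: Δ(0,0)·S0 + B(0,0) = 131.7190 = V0.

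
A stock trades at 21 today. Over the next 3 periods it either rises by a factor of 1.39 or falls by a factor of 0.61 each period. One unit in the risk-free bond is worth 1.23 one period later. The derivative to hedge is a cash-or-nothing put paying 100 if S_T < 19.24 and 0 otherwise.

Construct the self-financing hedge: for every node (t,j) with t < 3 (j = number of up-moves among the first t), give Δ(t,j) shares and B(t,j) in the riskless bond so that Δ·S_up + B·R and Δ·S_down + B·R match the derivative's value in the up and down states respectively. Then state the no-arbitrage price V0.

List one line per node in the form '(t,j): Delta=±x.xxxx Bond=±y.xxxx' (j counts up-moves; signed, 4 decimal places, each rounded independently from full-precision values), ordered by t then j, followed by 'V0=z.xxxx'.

No-arbitrage ⇒ martingale measure with p* = (R−d)/(u−d) = 0.7949.
Terminal values V(3,·): V(3,0)=100.0000, V(3,1)=100.0000, V(3,2)=0.0000, V(3,3)=0.0000
(2,0): S=7.8141. Δ = (V_up−V_dn)/(S_up−S_dn) = (100.0000−100.0000)/(10.8616−4.7666) = 0.0000. V = [p*·100.0000 + (1−p*)·100.0000]/1.23 = 81.3008. B = V − Δ·S = 81.3008.
(2,1): S=17.8059. Δ = (V_up−V_dn)/(S_up−S_dn) = (0.0000−100.0000)/(24.7502−10.8616) = -7.2001. V = [p*·0.0000 + (1−p*)·100.0000]/1.23 = 16.6771. B = V − Δ·S = 144.8822.
(2,2): S=40.5741. Δ = (V_up−V_dn)/(S_up−S_dn) = (0.0000−0.0000)/(56.3980−24.7502) = 0.0000. V = [p*·0.0000 + (1−p*)·0.0000]/1.23 = 0.0000. B = V − Δ·S = 0.0000.
(1,0): S=12.8100. Δ = (V_up−V_dn)/(S_up−S_dn) = (16.6771−81.3008)/(17.8059−7.8141) = -6.4677. V = [p*·16.6771 + (1−p*)·81.3008]/1.23 = 24.3360. B = V − Δ·S = 107.1869.
(1,1): S=29.1900. Δ = (V_up−V_dn)/(S_up−S_dn) = (0.0000−16.6771)/(40.5741−17.8059) = -0.7325. V = [p*·0.0000 + (1−p*)·16.6771]/1.23 = 2.7813. B = V − Δ·S = 24.1621.
(0,0): S=21.0000. Δ = (V_up−V_dn)/(S_up−S_dn) = (2.7813−24.3360)/(29.1900−12.8100) = -1.3159. V = [p*·2.7813 + (1−p*)·24.3360]/1.23 = 5.8559. B = V − Δ·S = 33.4901.
Self-financing check: at every node Δ·S+B equals the discounted successor values.

(0,0): Delta=-1.3159 Bond=33.4901
(1,0): Delta=-6.4677 Bond=107.1869
(1,1): Delta=-0.7325 Bond=24.1621
(2,0): Delta=0.0000 Bond=81.3008
(2,1): Delta=-7.2001 Bond=144.8822
(2,2): Delta=0.0000 Bond=0.0000
V0=5.8559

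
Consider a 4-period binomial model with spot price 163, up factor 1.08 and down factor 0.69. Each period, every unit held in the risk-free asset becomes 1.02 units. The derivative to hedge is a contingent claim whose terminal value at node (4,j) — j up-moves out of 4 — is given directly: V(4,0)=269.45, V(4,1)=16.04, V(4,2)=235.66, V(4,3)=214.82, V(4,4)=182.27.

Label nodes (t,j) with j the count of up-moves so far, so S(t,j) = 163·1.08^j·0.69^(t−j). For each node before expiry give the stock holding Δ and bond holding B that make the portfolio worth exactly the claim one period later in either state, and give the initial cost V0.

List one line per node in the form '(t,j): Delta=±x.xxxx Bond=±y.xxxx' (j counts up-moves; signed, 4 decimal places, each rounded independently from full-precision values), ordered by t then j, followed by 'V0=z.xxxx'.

Under the risk-neutral measure, an up-move has probability p* = (R−d)/(u−d) = 0.8462 and values discount at R = 1.02.
Terminal payoffs: V(4,0)=269.4500, V(4,1)=16.0400, V(4,2)=235.6600, V(4,3)=214.8200, V(4,4)=182.2700
Node (3,0) S=53.5470: V=(p*·16.0400+(1−p*)·269.4500)/1.02=53.9472; Δ=(16.0400−269.4500)/(57.8307−36.9474)=-12.1346; B=V−Δ·S=703.7164
Node (3,1) S=83.8126: V=(p*·235.6600+(1−p*)·16.0400)/1.02=197.9140; Δ=(235.6600−16.0400)/(90.5177−57.8307)=6.7189; B=V−Δ·S=-365.2142
Node (3,2) S=131.1850: V=(p*·214.8200+(1−p*)·235.6600)/1.02=213.7511; Δ=(214.8200−235.6600)/(141.6798−90.5177)=-0.4073; B=V−Δ·S=267.1870
Node (3,3) S=205.3331: V=(p*·182.2700+(1−p*)·214.8200)/1.02=183.6056; Δ=(182.2700−214.8200)/(221.7597−141.6798)=-0.4065; B=V−Δ·S=267.0671
Node (2,0) S=77.6043: V=(p*·197.9140+(1−p*)·53.9472)/1.02=172.3189; Δ=(197.9140−53.9472)/(83.8126−53.5470)=4.7568; B=V−Δ·S=-196.8268
Node (2,1) S=121.4676: V=(p*·213.7511+(1−p*)·197.9140)/1.02=207.1712; Δ=(213.7511−197.9140)/(131.1850−83.8126)=0.3343; B=V−Δ·S=166.5633
Node (2,2) S=190.1232: V=(p*·183.6056+(1−p*)·213.7511)/1.02=184.5523; Δ=(183.6056−213.7511)/(205.3331−131.1850)=-0.4066; B=V−Δ·S=261.8486
Node (1,0) S=112.4700: V=(p*·207.1712+(1−p*)·172.3189)/1.02=197.8523; Δ=(207.1712−172.3189)/(121.4676−77.6043)=0.7946; B=V−Δ·S=108.4874
Node (1,1) S=176.0400: V=(p*·184.5523+(1−p*)·207.1712)/1.02=184.3452; Δ=(184.5523−207.1712)/(190.1232−121.4676)=-0.3295; B=V−Δ·S=242.3425
Node (0,0) S=163.0000: V=(p*·184.3452+(1−p*)·197.8523)/1.02=182.7679; Δ=(184.3452−197.8523)/(176.0400−112.4700)=-0.2125; B=V−Δ·S=217.4013
The time-0 hedge costs 182.7679, which is the no-arbitrage price.

(0,0): Delta=-0.2125 Bond=217.4013
(1,0): Delta=0.7946 Bond=108.4874
(1,1): Delta=-0.3295 Bond=242.3425
(2,0): Delta=4.7568 Bond=-196.8268
(2,1): Delta=0.3343 Bond=166.5633
(2,2): Delta=-0.4066 Bond=261.8486
(3,0): Delta=-12.1346 Bond=703.7164
(3,1): Delta=6.7189 Bond=-365.2142
(3,2): Delta=-0.4073 Bond=267.1870
(3,3): Delta=-0.4065 Bond=267.0671
V0=182.7679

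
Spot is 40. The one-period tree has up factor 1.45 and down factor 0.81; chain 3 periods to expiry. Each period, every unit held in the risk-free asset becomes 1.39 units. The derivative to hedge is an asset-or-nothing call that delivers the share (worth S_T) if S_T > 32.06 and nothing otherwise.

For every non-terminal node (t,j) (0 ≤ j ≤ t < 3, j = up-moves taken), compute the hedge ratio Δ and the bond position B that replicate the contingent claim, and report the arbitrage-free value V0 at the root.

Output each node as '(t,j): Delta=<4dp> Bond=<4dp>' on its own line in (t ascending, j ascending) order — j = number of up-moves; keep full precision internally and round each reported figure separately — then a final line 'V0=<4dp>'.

Risk-neutral probability p* = (R−d)/(u−d) = (1.39−0.81)/(1.45−0.81) = 0.9062.
At expiry t=3: V(3,0)=0.0000, V(3,1)=38.0538, V(3,2)=68.1210, V(3,3)=121.9450
Node (2,0) S=26.2440: V=(p*·38.0538+(1−p*)·0.0000)/1.39=24.8103; Δ=(38.0538−0.0000)/(38.0538−21.2576)=2.2656; B=V−Δ·S=-34.6488
Node (2,1) S=46.9800: V=(p*·68.1210+(1−p*)·38.0538)/1.39=46.9800; Δ=(68.1210−38.0538)/(68.1210−38.0538)=1.0000; B=V−Δ·S=0.0000
Node (2,2) S=84.1000: V=(p*·121.9450+(1−p*)·68.1210)/1.39=84.1000; Δ=(121.9450−68.1210)/(121.9450−68.1210)=1.0000; B=V−Δ·S=0.0000
Node (1,0) S=32.4000: V=(p*·46.9800+(1−p*)·24.8103)/1.39=32.3033; Δ=(46.9800−24.8103)/(46.9800−26.2440)=1.0691; B=V−Δ·S=-2.3369
Node (1,1) S=58.0000: V=(p*·84.1000+(1−p*)·46.9800)/1.39=58.0000; Δ=(84.1000−46.9800)/(84.1000−46.9800)=1.0000; B=V−Δ·S=0.0000
Node (0,0) S=40.0000: V=(p*·58.0000+(1−p*)·32.3033)/1.39=39.9935; Δ=(58.0000−32.3033)/(58.0000−32.4000)=1.0038; B=V−Δ·S=-0.1576
Each (Δ,B) replicates both successor values, so the strategy is self-financing and V0 is arbitrage-free.

(0,0): Delta=1.0038 Bond=-0.1576
(1,0): Delta=1.0691 Bond=-2.3369
(1,1): Delta=1.0000 Bond=0.0000
(2,0): Delta=2.2656 Bond=-34.6488
(2,1): Delta=1.0000 Bond=0.0000
(2,2): Delta=1.0000 Bond=0.0000
V0=39.9935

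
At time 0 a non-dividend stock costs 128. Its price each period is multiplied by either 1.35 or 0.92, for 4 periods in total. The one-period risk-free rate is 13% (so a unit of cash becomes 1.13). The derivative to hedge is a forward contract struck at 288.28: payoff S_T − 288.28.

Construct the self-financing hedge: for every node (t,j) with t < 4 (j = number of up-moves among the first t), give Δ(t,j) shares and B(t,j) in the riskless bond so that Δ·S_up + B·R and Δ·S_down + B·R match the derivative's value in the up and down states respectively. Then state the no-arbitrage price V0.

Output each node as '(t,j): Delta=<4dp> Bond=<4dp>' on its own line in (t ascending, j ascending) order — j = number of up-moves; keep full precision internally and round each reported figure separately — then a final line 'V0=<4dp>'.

(0,0): Delta=1.0000 Bond=-176.8075
(1,0): Delta=1.0000 Bond=-199.7925
(1,1): Delta=1.0000 Bond=-199.7925
(2,0): Delta=1.0000 Bond=-225.7655
(2,1): Delta=1.0000 Bond=-225.7655
(2,2): Delta=1.0000 Bond=-225.7655
(3,0): Delta=1.0000 Bond=-255.1150
(3,1): Delta=1.0000 Bond=-255.1150
(3,2): Delta=1.0000 Bond=-255.1150
(3,3): Delta=1.0000 Bond=-255.1150
V0=-48.8075

Since d<R<u, set p* = (R−d)/(u−d) = 0.4884; price each node as the discounted p*-expectation of its children.
Payoff layer (t=4): V(4,0)=-196.5817, V(4,1)=-153.7227, V(4,2)=-90.8318, V(4,3)=1.4538, V(4,4)=136.8728
(3,0): S=99.6721. Δ = (V_up−V_dn)/(S_up−S_dn) = (-153.7227−-196.5817)/(134.5573−91.6983) = 1.0000. V = [p*·-153.7227 + (1−p*)·-196.5817]/1.13 = -155.4430. B = V − Δ·S = -255.1150.
(3,1): S=146.2579. Δ = (V_up−V_dn)/(S_up−S_dn) = (-90.8318−-153.7227)/(197.4482−134.5573) = 1.0000. V = [p*·-90.8318 + (1−p*)·-153.7227]/1.13 = -108.8571. B = V − Δ·S = -255.1150.
(3,2): S=214.6176. Δ = (V_up−V_dn)/(S_up−S_dn) = (1.4538−-90.8318)/(289.7338−197.4482) = 1.0000. V = [p*·1.4538 + (1−p*)·-90.8318]/1.13 = -40.4974. B = V − Δ·S = -255.1150.
(3,3): S=314.9280. Δ = (V_up−V_dn)/(S_up−S_dn) = (136.8728−1.4538)/(425.1528−289.7338) = 1.0000. V = [p*·136.8728 + (1−p*)·1.4538]/1.13 = 59.8130. B = V − Δ·S = -255.1150.
(2,0): S=108.3392. Δ = (V_up−V_dn)/(S_up−S_dn) = (-108.8571−-155.4430)/(146.2579−99.6721) = 1.0000. V = [p*·-108.8571 + (1−p*)·-155.4430]/1.13 = -117.4263. B = V − Δ·S = -225.7655.
(2,1): S=158.9760. Δ = (V_up−V_dn)/(S_up−S_dn) = (-40.4974−-108.8571)/(214.6176−146.2579) = 1.0000. V = [p*·-40.4974 + (1−p*)·-108.8571]/1.13 = -66.7895. B = V − Δ·S = -225.7655.
(2,2): S=233.2800. Δ = (V_up−V_dn)/(S_up−S_dn) = (59.8130−-40.4974)/(314.9280−214.6176) = 1.0000. V = [p*·59.8130 + (1−p*)·-40.4974]/1.13 = 7.5145. B = V − Δ·S = -225.7655.
(1,0): S=117.7600. Δ = (V_up−V_dn)/(S_up−S_dn) = (-66.7895−-117.4263)/(158.9760−108.3392) = 1.0000. V = [p*·-66.7895 + (1−p*)·-117.4263]/1.13 = -82.0325. B = V − Δ·S = -199.7925.
(1,1): S=172.8000. Δ = (V_up−V_dn)/(S_up−S_dn) = (7.5145−-66.7895)/(233.2800−158.9760) = 1.0000. V = [p*·7.5145 + (1−p*)·-66.7895]/1.13 = -26.9925. B = V − Δ·S = -199.7925.
(0,0): S=128.0000. Δ = (V_up−V_dn)/(S_up−S_dn) = (-26.9925−-82.0325)/(172.8000−117.7600) = 1.0000. V = [p*·-26.9925 + (1−p*)·-82.0325]/1.13 = -48.8075. B = V − Δ·S = -176.8075.
Check: Δ(0,0)·S0 + B(0,0) = -48.8075 = V0.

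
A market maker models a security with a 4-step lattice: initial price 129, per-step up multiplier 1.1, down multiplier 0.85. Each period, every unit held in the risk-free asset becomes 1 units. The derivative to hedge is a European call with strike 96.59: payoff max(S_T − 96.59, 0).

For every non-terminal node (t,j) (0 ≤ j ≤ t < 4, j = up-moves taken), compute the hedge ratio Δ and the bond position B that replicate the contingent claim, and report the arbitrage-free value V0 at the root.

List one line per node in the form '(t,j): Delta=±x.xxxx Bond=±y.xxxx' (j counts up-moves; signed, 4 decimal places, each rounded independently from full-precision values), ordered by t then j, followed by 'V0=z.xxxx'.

(0,0): Delta=0.8763 Bond=-78.4387
(1,0): Delta=0.7190 Bond=-61.1864
(1,1): Delta=0.9574 Bond=-89.9403
(2,0): Delta=0.4168 Bond=-33.0175
(2,1): Delta=0.8747 Bond=-79.9656
(2,2): Delta=1.0000 Bond=-96.5900
(3,0): Delta=0.0000 Bond=0.0000
(3,1): Delta=0.6315 Bond=-55.0291
(3,2): Delta=1.0000 Bond=-96.5900
(3,3): Delta=1.0000 Bond=-96.5900
V0=34.6097

Since d<R<u, set p* = (R−d)/(u−d) = 0.6000; price each node as the discounted p*-expectation of its children.
Terminal values V(4,·): V(4,0)=0.0000, V(4,1)=0.0000, V(4,2)=16.1850, V(4,3)=49.3542, V(4,4)=92.2789
(3,0): S=79.2221. Δ = (V_up−V_dn)/(S_up−S_dn) = (0.0000−0.0000)/(87.1443−67.3388) = 0.0000. V = [p*·0.0000 + (1−p*)·0.0000]/1 = 0.0000. B = V − Δ·S = 0.0000.
(3,1): S=102.5227. Δ = (V_up−V_dn)/(S_up−S_dn) = (16.1850−0.0000)/(112.7750−87.1443) = 0.6315. V = [p*·16.1850 + (1−p*)·0.0000]/1 = 9.7110. B = V − Δ·S = -55.0291.
(3,2): S=132.6765. Δ = (V_up−V_dn)/(S_up−S_dn) = (49.3542−16.1850)/(145.9442−112.7750) = 1.0000. V = [p*·49.3542 + (1−p*)·16.1850]/1 = 36.0865. B = V − Δ·S = -96.5900.
(3,3): S=171.6990. Δ = (V_up−V_dn)/(S_up−S_dn) = (92.2789−49.3542)/(188.8689−145.9442) = 1.0000. V = [p*·92.2789 + (1−p*)·49.3542]/1 = 75.1090. B = V − Δ·S = -96.5900.
(2,0): S=93.2025. Δ = (V_up−V_dn)/(S_up−S_dn) = (9.7110−0.0000)/(102.5227−79.2221) = 0.4168. V = [p*·9.7110 + (1−p*)·0.0000]/1 = 5.8266. B = V − Δ·S = -33.0175.
(2,1): S=120.6150. Δ = (V_up−V_dn)/(S_up−S_dn) = (36.0865−9.7110)/(132.6765−102.5227) = 0.8747. V = [p*·36.0865 + (1−p*)·9.7110]/1 = 25.5363. B = V − Δ·S = -79.9656.
(2,2): S=156.0900. Δ = (V_up−V_dn)/(S_up−S_dn) = (75.1090−36.0865)/(171.6990−132.6765) = 1.0000. V = [p*·75.1090 + (1−p*)·36.0865]/1 = 59.5000. B = V − Δ·S = -96.5900.
(1,0): S=109.6500. Δ = (V_up−V_dn)/(S_up−S_dn) = (25.5363−5.8266)/(120.6150−93.2025) = 0.7190. V = [p*·25.5363 + (1−p*)·5.8266]/1 = 17.6524. B = V − Δ·S = -61.1864.
(1,1): S=141.9000. Δ = (V_up−V_dn)/(S_up−S_dn) = (59.5000−25.5363)/(156.0900−120.6150) = 0.9574. V = [p*·59.5000 + (1−p*)·25.5363]/1 = 45.9145. B = V − Δ·S = -89.9403.
(0,0): S=129.0000. Δ = (V_up−V_dn)/(S_up−S_dn) = (45.9145−17.6524)/(141.9000−109.6500) = 0.8763. V = [p*·45.9145 + (1−p*)·17.6524]/1 = 34.6097. B = V − Δ·S = -78.4387.
Self-financing check: at every node Δ·S+B equals the discounted successor values.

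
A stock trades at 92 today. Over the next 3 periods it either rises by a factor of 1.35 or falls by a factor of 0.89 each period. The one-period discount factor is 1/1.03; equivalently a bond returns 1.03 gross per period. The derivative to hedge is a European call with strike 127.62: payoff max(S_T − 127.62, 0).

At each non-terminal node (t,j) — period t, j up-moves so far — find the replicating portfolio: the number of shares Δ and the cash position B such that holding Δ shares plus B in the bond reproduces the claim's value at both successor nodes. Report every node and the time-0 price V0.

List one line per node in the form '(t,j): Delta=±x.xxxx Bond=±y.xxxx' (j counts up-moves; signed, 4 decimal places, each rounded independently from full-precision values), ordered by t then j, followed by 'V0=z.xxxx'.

(0,0): Delta=0.3629 Bond=-27.0172
(1,0): Delta=0.1695 Bond=-11.9925
(1,1): Delta=0.6543 Bond=-64.0226
(2,0): Delta=0.0000 Bond=0.0000
(2,1): Delta=0.4249 Bond=-40.5859
(2,2): Delta=1.0000 Bond=-123.9029
V0=6.3695

Risk-neutral probability p* = (R−d)/(u−d) = (1.03−0.89)/(1.35−0.89) = 0.3043.
Terminal values V(3,·): V(3,0)=0.0000, V(3,1)=0.0000, V(3,2)=21.6063, V(3,3)=98.7345
(2,0): S=72.8732. Δ = (V_up−V_dn)/(S_up−S_dn) = (0.0000−0.0000)/(98.3788−64.8571) = 0.0000. V = [p*·0.0000 + (1−p*)·0.0000]/1.03 = 0.0000. B = V − Δ·S = 0.0000.
(2,1): S=110.5380. Δ = (V_up−V_dn)/(S_up−S_dn) = (21.6063−0.0000)/(149.2263−98.3788) = 0.4249. V = [p*·21.6063 + (1−p*)·0.0000]/1.03 = 6.3843. B = V − Δ·S = -40.5859.
(2,2): S=167.6700. Δ = (V_up−V_dn)/(S_up−S_dn) = (98.7345−21.6063)/(226.3545−149.2263) = 1.0000. V = [p*·98.7345 + (1−p*)·21.6063]/1.03 = 43.7671. B = V − Δ·S = -123.9029.
(1,0): S=81.8800. Δ = (V_up−V_dn)/(S_up−S_dn) = (6.3843−0.0000)/(110.5380−72.8732) = 0.1695. V = [p*·6.3843 + (1−p*)·0.0000]/1.03 = 1.8865. B = V − Δ·S = -11.9925.
(1,1): S=124.2000. Δ = (V_up−V_dn)/(S_up−S_dn) = (43.7671−6.3843)/(167.6700−110.5380) = 0.6543. V = [p*·43.7671 + (1−p*)·6.3843]/1.03 = 17.2443. B = V − Δ·S = -64.0226.
(0,0): S=92.0000. Δ = (V_up−V_dn)/(S_up−S_dn) = (17.2443−1.8865)/(124.2000−81.8800) = 0.3629. V = [p*·17.2443 + (1−p*)·1.8865]/1.03 = 6.3695. B = V − Δ·S = -27.0172.
Self-financing check: at every node Δ·S+B equals the discounted successor values.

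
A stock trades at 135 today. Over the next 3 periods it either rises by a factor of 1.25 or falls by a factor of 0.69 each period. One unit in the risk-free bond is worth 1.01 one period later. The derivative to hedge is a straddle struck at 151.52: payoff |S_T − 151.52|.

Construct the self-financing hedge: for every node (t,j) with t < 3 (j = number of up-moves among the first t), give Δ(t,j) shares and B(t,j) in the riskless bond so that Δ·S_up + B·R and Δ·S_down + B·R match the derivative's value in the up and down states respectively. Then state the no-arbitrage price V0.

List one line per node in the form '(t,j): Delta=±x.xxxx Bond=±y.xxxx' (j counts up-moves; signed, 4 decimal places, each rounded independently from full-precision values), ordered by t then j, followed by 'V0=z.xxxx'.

(0,0): Delta=-0.0503 Bond=59.4732
(1,0): Delta=-1.0000 Bond=148.5345
(1,1): Delta=0.3429 Bond=-6.2819
(2,0): Delta=-1.0000 Bond=150.0198
(2,1): Delta=-1.0000 Bond=150.0198
(2,2): Delta=0.8989 Bond=-123.6181
V0=52.6855

No-arbitrage ⇒ martingale measure with p* = (R−d)/(u−d) = 0.5714.
At expiry t=3: V(3,0)=107.1713, V(3,1)=71.1781, V(3,2)=5.9731, V(3,3)=112.1519
(2,0): S=64.2735. Δ = (V_up−V_dn)/(S_up−S_dn) = (71.1781−107.1713)/(80.3419−44.3487) = -1.0000. V = [p*·71.1781 + (1−p*)·107.1713]/1.01 = 85.7463. B = V − Δ·S = 150.0198.
(2,1): S=116.4375. Δ = (V_up−V_dn)/(S_up−S_dn) = (5.9731−71.1781)/(145.5469−80.3419) = -1.0000. V = [p*·5.9731 + (1−p*)·71.1781]/1.01 = 33.5823. B = V − Δ·S = 150.0198.
(2,2): S=210.9375. Δ = (V_up−V_dn)/(S_up−S_dn) = (112.1519−5.9731)/(263.6719−145.5469) = 0.8989. V = [p*·112.1519 + (1−p*)·5.9731]/1.01 = 65.9868. B = V − Δ·S = -123.6181.
(1,0): S=93.1500. Δ = (V_up−V_dn)/(S_up−S_dn) = (33.5823−85.7463)/(116.4375−64.2735) = -1.0000. V = [p*·33.5823 + (1−p*)·85.7463]/1.01 = 55.3845. B = V − Δ·S = 148.5345.
(1,1): S=168.7500. Δ = (V_up−V_dn)/(S_up−S_dn) = (65.9868−33.5823)/(210.9375−116.4375) = 0.3429. V = [p*·65.9868 + (1−p*)·33.5823]/1.01 = 51.5833. B = V − Δ·S = -6.2819.
(0,0): S=135.0000. Δ = (V_up−V_dn)/(S_up−S_dn) = (51.5833−55.3845)/(168.7500−93.1500) = -0.0503. V = [p*·51.5833 + (1−p*)·55.3845]/1.01 = 52.6855. B = V − Δ·S = 59.4732.
Root portfolio cost Δ·135+B reproduces V0=52.6855.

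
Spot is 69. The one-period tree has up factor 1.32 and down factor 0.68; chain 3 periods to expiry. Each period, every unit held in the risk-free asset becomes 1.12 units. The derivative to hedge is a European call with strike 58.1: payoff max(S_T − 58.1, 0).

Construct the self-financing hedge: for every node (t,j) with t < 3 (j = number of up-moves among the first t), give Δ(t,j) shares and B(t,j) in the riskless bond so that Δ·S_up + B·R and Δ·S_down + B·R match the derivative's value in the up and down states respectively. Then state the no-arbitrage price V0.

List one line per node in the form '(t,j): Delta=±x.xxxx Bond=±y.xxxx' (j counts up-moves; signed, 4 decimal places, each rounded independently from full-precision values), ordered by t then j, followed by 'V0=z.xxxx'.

The replicating-portfolio and risk-neutral prices coincide; use p* = (1.12−0.68)/(1.32−0.68) = 0.6875 for the latter.
At expiry t=3: V(3,0)=0.0000, V(3,1)=0.0000, V(3,2)=23.6534, V(3,3)=100.5978
(2,0): S=31.9056. Δ = (V_up−V_dn)/(S_up−S_dn) = (0.0000−0.0000)/(42.1154−21.6958) = 0.0000. V = [p*·0.0000 + (1−p*)·0.0000]/1.12 = 0.0000. B = V − Δ·S = 0.0000.
(2,1): S=61.9344. Δ = (V_up−V_dn)/(S_up−S_dn) = (23.6534−0.0000)/(81.7534−42.1154) = 0.5967. V = [p*·23.6534 + (1−p*)·0.0000]/1.12 = 14.5194. B = V − Δ·S = -22.4391.
(2,2): S=120.2256. Δ = (V_up−V_dn)/(S_up−S_dn) = (100.5978−23.6534)/(158.6978−81.7534) = 1.0000. V = [p*·100.5978 + (1−p*)·23.6534]/1.12 = 68.3506. B = V − Δ·S = -51.8750.
(1,0): S=46.9200. Δ = (V_up−V_dn)/(S_up−S_dn) = (14.5194−0.0000)/(61.9344−31.9056) = 0.4835. V = [p*·14.5194 + (1−p*)·0.0000]/1.12 = 8.9126. B = V − Δ·S = -13.7740.
(1,1): S=91.0800. Δ = (V_up−V_dn)/(S_up−S_dn) = (68.3506−14.5194)/(120.2256−61.9344) = 0.9235. V = [p*·68.3506 + (1−p*)·14.5194]/1.12 = 46.0075. B = V − Δ·S = -38.1038.
(0,0): S=69.0000. Δ = (V_up−V_dn)/(S_up−S_dn) = (46.0075−8.9126)/(91.0800−46.9200) = 0.8400. V = [p*·46.0075 + (1−p*)·8.9126]/1.12 = 30.7279. B = V − Δ·S = -27.2328.
Each (Δ,B) replicates both successor values, so the strategy is self-financing and V0 is arbitrage-free.

(0,0): Delta=0.8400 Bond=-27.2328
(1,0): Delta=0.4835 Bond=-13.7740
(1,1): Delta=0.9235 Bond=-38.1038
(2,0): Delta=0.0000 Bond=0.0000
(2,1): Delta=0.5967 Bond=-22.4391
(2,2): Delta=1.0000 Bond=-51.8750
V0=30.7279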